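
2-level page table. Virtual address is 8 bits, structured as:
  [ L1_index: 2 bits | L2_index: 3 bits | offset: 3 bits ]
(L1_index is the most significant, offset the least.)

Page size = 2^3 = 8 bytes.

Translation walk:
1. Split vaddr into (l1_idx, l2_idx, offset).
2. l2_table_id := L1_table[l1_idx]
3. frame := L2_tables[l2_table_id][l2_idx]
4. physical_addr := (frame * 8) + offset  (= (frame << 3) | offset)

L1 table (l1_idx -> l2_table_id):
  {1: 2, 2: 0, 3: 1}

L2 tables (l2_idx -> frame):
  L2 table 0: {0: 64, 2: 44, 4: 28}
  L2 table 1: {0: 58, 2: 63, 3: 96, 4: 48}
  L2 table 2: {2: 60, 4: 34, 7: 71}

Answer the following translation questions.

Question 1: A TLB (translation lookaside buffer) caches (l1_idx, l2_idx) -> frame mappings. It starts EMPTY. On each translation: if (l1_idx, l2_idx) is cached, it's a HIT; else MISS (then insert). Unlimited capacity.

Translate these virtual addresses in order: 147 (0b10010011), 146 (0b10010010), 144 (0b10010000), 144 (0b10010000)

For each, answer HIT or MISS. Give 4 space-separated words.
vaddr=147: (2,2) not in TLB -> MISS, insert
vaddr=146: (2,2) in TLB -> HIT
vaddr=144: (2,2) in TLB -> HIT
vaddr=144: (2,2) in TLB -> HIT

Answer: MISS HIT HIT HIT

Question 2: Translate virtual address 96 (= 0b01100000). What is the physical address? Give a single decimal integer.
Answer: 272

Derivation:
vaddr = 96 = 0b01100000
Split: l1_idx=1, l2_idx=4, offset=0
L1[1] = 2
L2[2][4] = 34
paddr = 34 * 8 + 0 = 272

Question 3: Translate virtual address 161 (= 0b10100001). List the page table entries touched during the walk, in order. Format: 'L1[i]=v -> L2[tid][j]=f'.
Answer: L1[2]=0 -> L2[0][4]=28

Derivation:
vaddr = 161 = 0b10100001
Split: l1_idx=2, l2_idx=4, offset=1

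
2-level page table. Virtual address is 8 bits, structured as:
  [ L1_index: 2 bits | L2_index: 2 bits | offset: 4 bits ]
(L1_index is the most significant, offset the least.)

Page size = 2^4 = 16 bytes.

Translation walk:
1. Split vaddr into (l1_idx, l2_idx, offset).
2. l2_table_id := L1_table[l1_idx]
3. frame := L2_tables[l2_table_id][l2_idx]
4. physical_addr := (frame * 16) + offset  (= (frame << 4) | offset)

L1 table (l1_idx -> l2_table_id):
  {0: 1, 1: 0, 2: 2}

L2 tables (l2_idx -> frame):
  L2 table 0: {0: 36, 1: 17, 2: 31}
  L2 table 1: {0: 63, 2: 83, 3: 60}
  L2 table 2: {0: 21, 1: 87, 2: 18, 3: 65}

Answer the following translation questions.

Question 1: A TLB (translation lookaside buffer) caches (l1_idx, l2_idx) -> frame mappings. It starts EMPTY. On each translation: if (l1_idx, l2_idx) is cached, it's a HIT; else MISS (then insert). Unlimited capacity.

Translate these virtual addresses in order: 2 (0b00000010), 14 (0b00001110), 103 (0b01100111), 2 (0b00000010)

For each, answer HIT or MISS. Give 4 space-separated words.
vaddr=2: (0,0) not in TLB -> MISS, insert
vaddr=14: (0,0) in TLB -> HIT
vaddr=103: (1,2) not in TLB -> MISS, insert
vaddr=2: (0,0) in TLB -> HIT

Answer: MISS HIT MISS HIT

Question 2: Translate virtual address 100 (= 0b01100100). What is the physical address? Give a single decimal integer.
Answer: 500

Derivation:
vaddr = 100 = 0b01100100
Split: l1_idx=1, l2_idx=2, offset=4
L1[1] = 0
L2[0][2] = 31
paddr = 31 * 16 + 4 = 500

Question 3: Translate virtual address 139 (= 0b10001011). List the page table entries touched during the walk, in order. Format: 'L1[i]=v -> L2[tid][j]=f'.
Answer: L1[2]=2 -> L2[2][0]=21

Derivation:
vaddr = 139 = 0b10001011
Split: l1_idx=2, l2_idx=0, offset=11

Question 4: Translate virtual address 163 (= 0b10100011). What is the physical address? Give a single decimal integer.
vaddr = 163 = 0b10100011
Split: l1_idx=2, l2_idx=2, offset=3
L1[2] = 2
L2[2][2] = 18
paddr = 18 * 16 + 3 = 291

Answer: 291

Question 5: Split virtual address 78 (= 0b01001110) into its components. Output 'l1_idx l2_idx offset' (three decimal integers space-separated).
vaddr = 78 = 0b01001110
  top 2 bits -> l1_idx = 1
  next 2 bits -> l2_idx = 0
  bottom 4 bits -> offset = 14

Answer: 1 0 14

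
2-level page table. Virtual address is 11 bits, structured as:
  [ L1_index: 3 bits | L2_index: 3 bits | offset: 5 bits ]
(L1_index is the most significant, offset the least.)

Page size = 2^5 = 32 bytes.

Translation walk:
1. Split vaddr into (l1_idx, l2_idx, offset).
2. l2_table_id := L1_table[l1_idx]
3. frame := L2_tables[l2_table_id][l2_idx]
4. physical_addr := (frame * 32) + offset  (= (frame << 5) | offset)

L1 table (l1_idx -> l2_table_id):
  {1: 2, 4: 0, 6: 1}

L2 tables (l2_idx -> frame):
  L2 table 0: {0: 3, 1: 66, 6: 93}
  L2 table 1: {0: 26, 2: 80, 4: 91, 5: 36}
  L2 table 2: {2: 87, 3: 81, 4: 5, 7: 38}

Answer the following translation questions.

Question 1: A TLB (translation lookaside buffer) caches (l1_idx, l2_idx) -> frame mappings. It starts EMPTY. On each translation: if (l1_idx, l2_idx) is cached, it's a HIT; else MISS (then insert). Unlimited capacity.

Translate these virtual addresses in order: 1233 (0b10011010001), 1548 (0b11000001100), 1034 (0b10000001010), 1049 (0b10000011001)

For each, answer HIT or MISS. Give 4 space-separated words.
vaddr=1233: (4,6) not in TLB -> MISS, insert
vaddr=1548: (6,0) not in TLB -> MISS, insert
vaddr=1034: (4,0) not in TLB -> MISS, insert
vaddr=1049: (4,0) in TLB -> HIT

Answer: MISS MISS MISS HIT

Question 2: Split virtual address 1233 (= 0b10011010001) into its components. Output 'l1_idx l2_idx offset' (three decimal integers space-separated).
vaddr = 1233 = 0b10011010001
  top 3 bits -> l1_idx = 4
  next 3 bits -> l2_idx = 6
  bottom 5 bits -> offset = 17

Answer: 4 6 17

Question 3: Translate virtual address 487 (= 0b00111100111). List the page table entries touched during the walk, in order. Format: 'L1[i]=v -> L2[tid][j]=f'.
vaddr = 487 = 0b00111100111
Split: l1_idx=1, l2_idx=7, offset=7

Answer: L1[1]=2 -> L2[2][7]=38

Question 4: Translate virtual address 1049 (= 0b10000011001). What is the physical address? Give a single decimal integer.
Answer: 121

Derivation:
vaddr = 1049 = 0b10000011001
Split: l1_idx=4, l2_idx=0, offset=25
L1[4] = 0
L2[0][0] = 3
paddr = 3 * 32 + 25 = 121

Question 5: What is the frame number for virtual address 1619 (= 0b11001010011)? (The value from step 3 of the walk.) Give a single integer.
vaddr = 1619: l1_idx=6, l2_idx=2
L1[6] = 1; L2[1][2] = 80

Answer: 80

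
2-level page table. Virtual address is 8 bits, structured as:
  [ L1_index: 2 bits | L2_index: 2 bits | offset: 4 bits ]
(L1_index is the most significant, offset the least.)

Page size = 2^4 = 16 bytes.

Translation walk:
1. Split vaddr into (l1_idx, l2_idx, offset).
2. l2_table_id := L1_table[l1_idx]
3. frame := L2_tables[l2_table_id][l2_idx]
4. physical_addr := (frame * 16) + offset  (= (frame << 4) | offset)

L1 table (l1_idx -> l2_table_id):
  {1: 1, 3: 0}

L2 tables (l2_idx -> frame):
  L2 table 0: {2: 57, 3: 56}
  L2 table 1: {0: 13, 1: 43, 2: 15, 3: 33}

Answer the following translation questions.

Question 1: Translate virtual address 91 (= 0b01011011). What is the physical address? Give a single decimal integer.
vaddr = 91 = 0b01011011
Split: l1_idx=1, l2_idx=1, offset=11
L1[1] = 1
L2[1][1] = 43
paddr = 43 * 16 + 11 = 699

Answer: 699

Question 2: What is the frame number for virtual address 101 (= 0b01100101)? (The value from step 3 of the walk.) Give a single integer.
vaddr = 101: l1_idx=1, l2_idx=2
L1[1] = 1; L2[1][2] = 15

Answer: 15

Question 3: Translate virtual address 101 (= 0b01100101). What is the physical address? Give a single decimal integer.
Answer: 245

Derivation:
vaddr = 101 = 0b01100101
Split: l1_idx=1, l2_idx=2, offset=5
L1[1] = 1
L2[1][2] = 15
paddr = 15 * 16 + 5 = 245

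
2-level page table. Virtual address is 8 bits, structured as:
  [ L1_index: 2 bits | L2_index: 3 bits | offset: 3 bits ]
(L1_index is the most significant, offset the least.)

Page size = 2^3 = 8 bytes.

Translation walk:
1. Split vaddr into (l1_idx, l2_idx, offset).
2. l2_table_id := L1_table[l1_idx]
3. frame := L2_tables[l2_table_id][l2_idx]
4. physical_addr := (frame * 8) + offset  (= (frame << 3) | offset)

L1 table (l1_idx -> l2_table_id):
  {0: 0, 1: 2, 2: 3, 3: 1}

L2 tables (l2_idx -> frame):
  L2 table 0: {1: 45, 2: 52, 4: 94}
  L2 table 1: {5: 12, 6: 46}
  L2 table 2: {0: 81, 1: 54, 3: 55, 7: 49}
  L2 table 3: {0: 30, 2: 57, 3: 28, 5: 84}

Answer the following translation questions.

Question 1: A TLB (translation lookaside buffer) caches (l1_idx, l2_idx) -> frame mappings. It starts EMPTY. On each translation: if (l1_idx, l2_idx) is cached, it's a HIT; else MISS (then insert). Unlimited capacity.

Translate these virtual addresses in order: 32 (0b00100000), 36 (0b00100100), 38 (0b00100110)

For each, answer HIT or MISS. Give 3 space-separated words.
vaddr=32: (0,4) not in TLB -> MISS, insert
vaddr=36: (0,4) in TLB -> HIT
vaddr=38: (0,4) in TLB -> HIT

Answer: MISS HIT HIT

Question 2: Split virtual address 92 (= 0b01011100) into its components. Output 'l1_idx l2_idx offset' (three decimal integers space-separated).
vaddr = 92 = 0b01011100
  top 2 bits -> l1_idx = 1
  next 3 bits -> l2_idx = 3
  bottom 3 bits -> offset = 4

Answer: 1 3 4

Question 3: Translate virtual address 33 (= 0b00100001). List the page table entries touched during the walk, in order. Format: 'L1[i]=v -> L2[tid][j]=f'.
Answer: L1[0]=0 -> L2[0][4]=94

Derivation:
vaddr = 33 = 0b00100001
Split: l1_idx=0, l2_idx=4, offset=1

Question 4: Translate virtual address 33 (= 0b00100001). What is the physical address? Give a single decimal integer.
Answer: 753

Derivation:
vaddr = 33 = 0b00100001
Split: l1_idx=0, l2_idx=4, offset=1
L1[0] = 0
L2[0][4] = 94
paddr = 94 * 8 + 1 = 753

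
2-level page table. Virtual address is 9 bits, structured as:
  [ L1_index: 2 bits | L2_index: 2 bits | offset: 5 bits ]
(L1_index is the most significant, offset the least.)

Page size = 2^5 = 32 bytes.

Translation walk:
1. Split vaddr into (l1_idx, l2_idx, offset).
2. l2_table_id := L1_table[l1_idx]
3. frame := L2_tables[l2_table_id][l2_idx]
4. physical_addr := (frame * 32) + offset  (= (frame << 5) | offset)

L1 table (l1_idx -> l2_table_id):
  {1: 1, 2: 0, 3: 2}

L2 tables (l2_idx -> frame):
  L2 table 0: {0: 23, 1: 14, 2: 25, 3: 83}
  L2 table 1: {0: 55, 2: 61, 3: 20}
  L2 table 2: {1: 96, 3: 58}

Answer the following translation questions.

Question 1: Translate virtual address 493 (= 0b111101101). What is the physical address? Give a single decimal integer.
Answer: 1869

Derivation:
vaddr = 493 = 0b111101101
Split: l1_idx=3, l2_idx=3, offset=13
L1[3] = 2
L2[2][3] = 58
paddr = 58 * 32 + 13 = 1869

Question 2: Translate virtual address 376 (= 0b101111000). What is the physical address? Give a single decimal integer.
Answer: 2680

Derivation:
vaddr = 376 = 0b101111000
Split: l1_idx=2, l2_idx=3, offset=24
L1[2] = 0
L2[0][3] = 83
paddr = 83 * 32 + 24 = 2680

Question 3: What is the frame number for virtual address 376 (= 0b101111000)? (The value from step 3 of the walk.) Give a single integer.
Answer: 83

Derivation:
vaddr = 376: l1_idx=2, l2_idx=3
L1[2] = 0; L2[0][3] = 83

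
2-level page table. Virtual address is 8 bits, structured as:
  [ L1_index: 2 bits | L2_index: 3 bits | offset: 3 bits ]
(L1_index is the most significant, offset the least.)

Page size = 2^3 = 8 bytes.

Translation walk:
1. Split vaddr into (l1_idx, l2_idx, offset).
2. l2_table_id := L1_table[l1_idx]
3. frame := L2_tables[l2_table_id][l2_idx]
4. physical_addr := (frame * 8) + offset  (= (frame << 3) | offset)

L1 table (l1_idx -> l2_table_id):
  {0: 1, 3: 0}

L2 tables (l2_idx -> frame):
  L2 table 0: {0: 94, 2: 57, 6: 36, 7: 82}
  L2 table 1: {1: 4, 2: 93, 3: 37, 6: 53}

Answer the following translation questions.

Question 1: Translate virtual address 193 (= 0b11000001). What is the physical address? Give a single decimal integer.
Answer: 753

Derivation:
vaddr = 193 = 0b11000001
Split: l1_idx=3, l2_idx=0, offset=1
L1[3] = 0
L2[0][0] = 94
paddr = 94 * 8 + 1 = 753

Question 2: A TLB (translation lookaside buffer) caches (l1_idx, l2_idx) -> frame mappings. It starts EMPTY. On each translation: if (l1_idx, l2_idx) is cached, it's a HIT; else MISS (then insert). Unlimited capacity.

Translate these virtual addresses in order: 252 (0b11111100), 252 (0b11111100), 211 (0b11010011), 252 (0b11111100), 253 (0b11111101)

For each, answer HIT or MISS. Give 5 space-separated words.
vaddr=252: (3,7) not in TLB -> MISS, insert
vaddr=252: (3,7) in TLB -> HIT
vaddr=211: (3,2) not in TLB -> MISS, insert
vaddr=252: (3,7) in TLB -> HIT
vaddr=253: (3,7) in TLB -> HIT

Answer: MISS HIT MISS HIT HIT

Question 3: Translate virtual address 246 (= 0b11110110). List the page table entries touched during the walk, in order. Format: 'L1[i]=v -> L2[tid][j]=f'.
vaddr = 246 = 0b11110110
Split: l1_idx=3, l2_idx=6, offset=6

Answer: L1[3]=0 -> L2[0][6]=36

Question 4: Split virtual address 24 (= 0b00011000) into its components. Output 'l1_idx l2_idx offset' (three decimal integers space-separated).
Answer: 0 3 0

Derivation:
vaddr = 24 = 0b00011000
  top 2 bits -> l1_idx = 0
  next 3 bits -> l2_idx = 3
  bottom 3 bits -> offset = 0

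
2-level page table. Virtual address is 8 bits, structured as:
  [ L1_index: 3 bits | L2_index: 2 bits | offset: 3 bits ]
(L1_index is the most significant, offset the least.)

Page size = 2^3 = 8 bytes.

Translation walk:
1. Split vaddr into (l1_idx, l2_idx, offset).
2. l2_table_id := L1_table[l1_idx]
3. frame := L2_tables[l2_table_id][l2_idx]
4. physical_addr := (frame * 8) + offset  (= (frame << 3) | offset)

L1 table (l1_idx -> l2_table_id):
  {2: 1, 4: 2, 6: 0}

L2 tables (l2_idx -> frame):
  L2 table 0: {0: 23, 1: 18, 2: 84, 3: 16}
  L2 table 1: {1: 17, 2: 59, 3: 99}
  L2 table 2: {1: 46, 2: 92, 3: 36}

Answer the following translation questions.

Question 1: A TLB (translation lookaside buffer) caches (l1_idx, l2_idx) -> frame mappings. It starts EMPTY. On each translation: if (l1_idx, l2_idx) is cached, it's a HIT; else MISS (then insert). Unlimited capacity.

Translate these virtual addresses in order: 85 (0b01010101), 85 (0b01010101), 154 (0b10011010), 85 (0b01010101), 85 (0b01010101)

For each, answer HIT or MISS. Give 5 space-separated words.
vaddr=85: (2,2) not in TLB -> MISS, insert
vaddr=85: (2,2) in TLB -> HIT
vaddr=154: (4,3) not in TLB -> MISS, insert
vaddr=85: (2,2) in TLB -> HIT
vaddr=85: (2,2) in TLB -> HIT

Answer: MISS HIT MISS HIT HIT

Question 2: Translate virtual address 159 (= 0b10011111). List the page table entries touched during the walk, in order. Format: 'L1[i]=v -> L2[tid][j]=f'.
Answer: L1[4]=2 -> L2[2][3]=36

Derivation:
vaddr = 159 = 0b10011111
Split: l1_idx=4, l2_idx=3, offset=7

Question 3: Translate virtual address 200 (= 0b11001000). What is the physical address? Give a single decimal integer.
Answer: 144

Derivation:
vaddr = 200 = 0b11001000
Split: l1_idx=6, l2_idx=1, offset=0
L1[6] = 0
L2[0][1] = 18
paddr = 18 * 8 + 0 = 144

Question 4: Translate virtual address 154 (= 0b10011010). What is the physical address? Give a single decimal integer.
vaddr = 154 = 0b10011010
Split: l1_idx=4, l2_idx=3, offset=2
L1[4] = 2
L2[2][3] = 36
paddr = 36 * 8 + 2 = 290

Answer: 290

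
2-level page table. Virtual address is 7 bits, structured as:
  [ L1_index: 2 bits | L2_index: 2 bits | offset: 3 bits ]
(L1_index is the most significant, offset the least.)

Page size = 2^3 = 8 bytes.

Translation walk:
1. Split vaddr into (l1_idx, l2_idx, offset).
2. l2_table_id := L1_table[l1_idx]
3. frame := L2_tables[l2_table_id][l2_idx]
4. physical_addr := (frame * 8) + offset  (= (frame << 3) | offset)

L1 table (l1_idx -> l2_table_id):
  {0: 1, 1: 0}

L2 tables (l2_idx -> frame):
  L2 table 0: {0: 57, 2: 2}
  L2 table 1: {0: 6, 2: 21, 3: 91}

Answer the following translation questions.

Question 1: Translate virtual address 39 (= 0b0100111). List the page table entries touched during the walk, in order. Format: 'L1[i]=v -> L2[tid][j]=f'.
Answer: L1[1]=0 -> L2[0][0]=57

Derivation:
vaddr = 39 = 0b0100111
Split: l1_idx=1, l2_idx=0, offset=7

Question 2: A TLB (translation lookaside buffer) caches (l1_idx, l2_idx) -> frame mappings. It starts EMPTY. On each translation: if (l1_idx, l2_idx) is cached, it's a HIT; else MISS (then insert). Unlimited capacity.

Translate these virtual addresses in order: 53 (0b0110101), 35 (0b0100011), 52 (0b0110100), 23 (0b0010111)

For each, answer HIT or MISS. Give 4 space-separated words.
vaddr=53: (1,2) not in TLB -> MISS, insert
vaddr=35: (1,0) not in TLB -> MISS, insert
vaddr=52: (1,2) in TLB -> HIT
vaddr=23: (0,2) not in TLB -> MISS, insert

Answer: MISS MISS HIT MISS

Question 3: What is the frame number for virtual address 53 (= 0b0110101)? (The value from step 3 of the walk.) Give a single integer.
Answer: 2

Derivation:
vaddr = 53: l1_idx=1, l2_idx=2
L1[1] = 0; L2[0][2] = 2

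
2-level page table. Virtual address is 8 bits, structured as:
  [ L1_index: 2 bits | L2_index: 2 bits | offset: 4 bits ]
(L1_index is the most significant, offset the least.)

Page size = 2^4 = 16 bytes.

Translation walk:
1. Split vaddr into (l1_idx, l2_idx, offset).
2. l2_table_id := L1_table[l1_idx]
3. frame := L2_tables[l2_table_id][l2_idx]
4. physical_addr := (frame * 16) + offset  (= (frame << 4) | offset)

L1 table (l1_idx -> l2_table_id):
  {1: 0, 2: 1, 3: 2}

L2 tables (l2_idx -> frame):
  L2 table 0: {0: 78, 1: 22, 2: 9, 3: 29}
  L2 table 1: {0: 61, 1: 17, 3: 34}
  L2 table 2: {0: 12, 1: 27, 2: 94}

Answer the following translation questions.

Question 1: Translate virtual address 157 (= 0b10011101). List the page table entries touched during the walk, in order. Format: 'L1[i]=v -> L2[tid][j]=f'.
vaddr = 157 = 0b10011101
Split: l1_idx=2, l2_idx=1, offset=13

Answer: L1[2]=1 -> L2[1][1]=17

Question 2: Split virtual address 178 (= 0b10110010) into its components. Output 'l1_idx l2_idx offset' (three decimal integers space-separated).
vaddr = 178 = 0b10110010
  top 2 bits -> l1_idx = 2
  next 2 bits -> l2_idx = 3
  bottom 4 bits -> offset = 2

Answer: 2 3 2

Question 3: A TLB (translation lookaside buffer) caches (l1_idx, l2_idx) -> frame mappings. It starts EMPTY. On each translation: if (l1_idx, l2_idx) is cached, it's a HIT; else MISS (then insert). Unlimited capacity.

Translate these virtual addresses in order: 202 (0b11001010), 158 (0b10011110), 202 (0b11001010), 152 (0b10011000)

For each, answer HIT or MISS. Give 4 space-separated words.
Answer: MISS MISS HIT HIT

Derivation:
vaddr=202: (3,0) not in TLB -> MISS, insert
vaddr=158: (2,1) not in TLB -> MISS, insert
vaddr=202: (3,0) in TLB -> HIT
vaddr=152: (2,1) in TLB -> HIT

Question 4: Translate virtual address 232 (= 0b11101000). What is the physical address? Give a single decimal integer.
vaddr = 232 = 0b11101000
Split: l1_idx=3, l2_idx=2, offset=8
L1[3] = 2
L2[2][2] = 94
paddr = 94 * 16 + 8 = 1512

Answer: 1512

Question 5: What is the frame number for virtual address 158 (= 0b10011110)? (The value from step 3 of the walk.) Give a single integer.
Answer: 17

Derivation:
vaddr = 158: l1_idx=2, l2_idx=1
L1[2] = 1; L2[1][1] = 17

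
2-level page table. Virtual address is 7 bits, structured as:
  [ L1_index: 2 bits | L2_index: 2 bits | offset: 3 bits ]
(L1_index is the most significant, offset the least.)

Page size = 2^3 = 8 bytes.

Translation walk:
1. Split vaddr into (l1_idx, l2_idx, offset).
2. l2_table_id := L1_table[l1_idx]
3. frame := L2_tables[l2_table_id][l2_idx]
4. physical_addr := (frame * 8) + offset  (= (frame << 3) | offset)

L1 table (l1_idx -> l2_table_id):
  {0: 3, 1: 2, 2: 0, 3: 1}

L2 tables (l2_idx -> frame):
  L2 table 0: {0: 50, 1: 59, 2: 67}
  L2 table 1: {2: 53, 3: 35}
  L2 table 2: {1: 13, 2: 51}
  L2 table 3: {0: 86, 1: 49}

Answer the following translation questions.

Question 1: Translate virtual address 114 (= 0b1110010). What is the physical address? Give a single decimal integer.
Answer: 426

Derivation:
vaddr = 114 = 0b1110010
Split: l1_idx=3, l2_idx=2, offset=2
L1[3] = 1
L2[1][2] = 53
paddr = 53 * 8 + 2 = 426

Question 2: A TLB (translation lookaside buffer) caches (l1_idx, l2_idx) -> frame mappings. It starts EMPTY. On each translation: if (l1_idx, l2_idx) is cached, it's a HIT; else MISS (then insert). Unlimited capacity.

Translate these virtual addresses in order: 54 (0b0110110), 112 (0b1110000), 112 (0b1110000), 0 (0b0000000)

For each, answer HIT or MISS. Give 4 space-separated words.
Answer: MISS MISS HIT MISS

Derivation:
vaddr=54: (1,2) not in TLB -> MISS, insert
vaddr=112: (3,2) not in TLB -> MISS, insert
vaddr=112: (3,2) in TLB -> HIT
vaddr=0: (0,0) not in TLB -> MISS, insert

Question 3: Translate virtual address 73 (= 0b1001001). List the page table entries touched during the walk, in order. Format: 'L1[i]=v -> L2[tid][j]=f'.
vaddr = 73 = 0b1001001
Split: l1_idx=2, l2_idx=1, offset=1

Answer: L1[2]=0 -> L2[0][1]=59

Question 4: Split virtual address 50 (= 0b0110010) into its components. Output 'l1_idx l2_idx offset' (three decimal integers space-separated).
Answer: 1 2 2

Derivation:
vaddr = 50 = 0b0110010
  top 2 bits -> l1_idx = 1
  next 2 bits -> l2_idx = 2
  bottom 3 bits -> offset = 2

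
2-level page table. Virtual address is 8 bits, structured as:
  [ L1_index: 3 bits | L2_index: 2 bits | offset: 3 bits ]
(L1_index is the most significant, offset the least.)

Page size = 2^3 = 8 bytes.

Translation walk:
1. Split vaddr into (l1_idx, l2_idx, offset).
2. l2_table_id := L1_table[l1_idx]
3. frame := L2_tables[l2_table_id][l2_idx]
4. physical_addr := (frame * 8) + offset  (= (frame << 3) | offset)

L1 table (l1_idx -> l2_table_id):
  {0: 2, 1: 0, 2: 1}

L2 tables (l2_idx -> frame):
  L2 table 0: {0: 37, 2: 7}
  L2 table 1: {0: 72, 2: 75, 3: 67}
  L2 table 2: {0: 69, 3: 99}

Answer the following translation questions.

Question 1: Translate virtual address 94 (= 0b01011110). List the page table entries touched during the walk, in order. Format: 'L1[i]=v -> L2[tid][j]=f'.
Answer: L1[2]=1 -> L2[1][3]=67

Derivation:
vaddr = 94 = 0b01011110
Split: l1_idx=2, l2_idx=3, offset=6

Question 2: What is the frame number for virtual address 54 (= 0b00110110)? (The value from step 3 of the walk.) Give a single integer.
vaddr = 54: l1_idx=1, l2_idx=2
L1[1] = 0; L2[0][2] = 7

Answer: 7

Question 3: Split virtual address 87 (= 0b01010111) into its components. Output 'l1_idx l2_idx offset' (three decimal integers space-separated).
vaddr = 87 = 0b01010111
  top 3 bits -> l1_idx = 2
  next 2 bits -> l2_idx = 2
  bottom 3 bits -> offset = 7

Answer: 2 2 7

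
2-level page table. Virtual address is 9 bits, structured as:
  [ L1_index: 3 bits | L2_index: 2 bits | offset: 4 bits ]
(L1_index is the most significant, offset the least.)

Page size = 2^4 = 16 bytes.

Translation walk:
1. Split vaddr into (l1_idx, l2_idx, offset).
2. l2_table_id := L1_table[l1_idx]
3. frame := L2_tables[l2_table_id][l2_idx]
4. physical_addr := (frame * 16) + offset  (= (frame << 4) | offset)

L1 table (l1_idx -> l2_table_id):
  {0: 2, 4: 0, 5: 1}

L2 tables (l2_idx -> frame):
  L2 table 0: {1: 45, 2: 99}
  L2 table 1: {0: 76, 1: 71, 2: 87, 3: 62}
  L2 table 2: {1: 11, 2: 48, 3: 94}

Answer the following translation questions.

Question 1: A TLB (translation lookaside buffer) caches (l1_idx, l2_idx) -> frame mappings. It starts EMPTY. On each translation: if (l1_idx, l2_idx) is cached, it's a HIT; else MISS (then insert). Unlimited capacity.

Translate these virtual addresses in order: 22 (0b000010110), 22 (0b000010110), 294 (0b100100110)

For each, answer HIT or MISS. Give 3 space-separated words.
Answer: MISS HIT MISS

Derivation:
vaddr=22: (0,1) not in TLB -> MISS, insert
vaddr=22: (0,1) in TLB -> HIT
vaddr=294: (4,2) not in TLB -> MISS, insert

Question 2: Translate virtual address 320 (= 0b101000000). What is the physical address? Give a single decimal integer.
vaddr = 320 = 0b101000000
Split: l1_idx=5, l2_idx=0, offset=0
L1[5] = 1
L2[1][0] = 76
paddr = 76 * 16 + 0 = 1216

Answer: 1216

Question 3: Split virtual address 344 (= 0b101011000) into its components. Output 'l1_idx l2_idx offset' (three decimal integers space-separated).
Answer: 5 1 8

Derivation:
vaddr = 344 = 0b101011000
  top 3 bits -> l1_idx = 5
  next 2 bits -> l2_idx = 1
  bottom 4 bits -> offset = 8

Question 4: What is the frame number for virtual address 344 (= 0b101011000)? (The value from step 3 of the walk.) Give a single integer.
vaddr = 344: l1_idx=5, l2_idx=1
L1[5] = 1; L2[1][1] = 71

Answer: 71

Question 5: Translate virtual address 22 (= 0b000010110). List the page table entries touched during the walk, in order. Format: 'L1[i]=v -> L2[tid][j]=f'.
vaddr = 22 = 0b000010110
Split: l1_idx=0, l2_idx=1, offset=6

Answer: L1[0]=2 -> L2[2][1]=11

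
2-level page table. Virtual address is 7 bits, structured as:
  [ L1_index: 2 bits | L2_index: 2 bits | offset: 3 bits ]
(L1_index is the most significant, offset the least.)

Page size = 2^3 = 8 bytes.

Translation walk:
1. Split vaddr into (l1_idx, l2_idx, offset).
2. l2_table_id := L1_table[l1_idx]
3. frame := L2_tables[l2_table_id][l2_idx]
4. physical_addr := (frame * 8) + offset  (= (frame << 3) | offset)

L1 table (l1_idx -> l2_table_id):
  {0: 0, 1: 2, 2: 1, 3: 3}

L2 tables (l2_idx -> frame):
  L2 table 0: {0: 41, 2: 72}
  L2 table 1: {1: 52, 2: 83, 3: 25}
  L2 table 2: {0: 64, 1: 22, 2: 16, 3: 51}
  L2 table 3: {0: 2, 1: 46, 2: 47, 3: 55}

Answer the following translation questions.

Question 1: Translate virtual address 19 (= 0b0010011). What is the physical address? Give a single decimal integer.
Answer: 579

Derivation:
vaddr = 19 = 0b0010011
Split: l1_idx=0, l2_idx=2, offset=3
L1[0] = 0
L2[0][2] = 72
paddr = 72 * 8 + 3 = 579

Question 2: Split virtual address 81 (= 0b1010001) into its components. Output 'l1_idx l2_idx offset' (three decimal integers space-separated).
vaddr = 81 = 0b1010001
  top 2 bits -> l1_idx = 2
  next 2 bits -> l2_idx = 2
  bottom 3 bits -> offset = 1

Answer: 2 2 1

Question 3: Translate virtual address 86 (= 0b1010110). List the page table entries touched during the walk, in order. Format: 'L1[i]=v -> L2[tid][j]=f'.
Answer: L1[2]=1 -> L2[1][2]=83

Derivation:
vaddr = 86 = 0b1010110
Split: l1_idx=2, l2_idx=2, offset=6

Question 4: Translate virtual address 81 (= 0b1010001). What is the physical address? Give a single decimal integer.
vaddr = 81 = 0b1010001
Split: l1_idx=2, l2_idx=2, offset=1
L1[2] = 1
L2[1][2] = 83
paddr = 83 * 8 + 1 = 665

Answer: 665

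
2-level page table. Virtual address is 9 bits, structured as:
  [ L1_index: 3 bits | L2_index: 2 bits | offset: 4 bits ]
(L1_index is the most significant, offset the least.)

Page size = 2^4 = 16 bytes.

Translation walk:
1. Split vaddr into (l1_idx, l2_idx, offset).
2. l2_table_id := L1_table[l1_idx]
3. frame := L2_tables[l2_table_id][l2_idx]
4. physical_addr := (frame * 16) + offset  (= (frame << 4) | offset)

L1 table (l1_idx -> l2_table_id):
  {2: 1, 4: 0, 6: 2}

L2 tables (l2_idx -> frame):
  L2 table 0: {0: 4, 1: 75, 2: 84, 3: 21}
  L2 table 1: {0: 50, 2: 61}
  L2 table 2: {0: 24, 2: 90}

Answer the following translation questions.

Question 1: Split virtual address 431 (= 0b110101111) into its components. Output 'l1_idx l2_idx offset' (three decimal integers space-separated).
vaddr = 431 = 0b110101111
  top 3 bits -> l1_idx = 6
  next 2 bits -> l2_idx = 2
  bottom 4 bits -> offset = 15

Answer: 6 2 15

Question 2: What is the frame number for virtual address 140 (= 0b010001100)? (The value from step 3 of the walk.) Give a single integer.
Answer: 50

Derivation:
vaddr = 140: l1_idx=2, l2_idx=0
L1[2] = 1; L2[1][0] = 50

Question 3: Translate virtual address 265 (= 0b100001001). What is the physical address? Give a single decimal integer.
Answer: 73

Derivation:
vaddr = 265 = 0b100001001
Split: l1_idx=4, l2_idx=0, offset=9
L1[4] = 0
L2[0][0] = 4
paddr = 4 * 16 + 9 = 73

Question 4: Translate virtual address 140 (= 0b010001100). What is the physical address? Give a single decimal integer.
Answer: 812

Derivation:
vaddr = 140 = 0b010001100
Split: l1_idx=2, l2_idx=0, offset=12
L1[2] = 1
L2[1][0] = 50
paddr = 50 * 16 + 12 = 812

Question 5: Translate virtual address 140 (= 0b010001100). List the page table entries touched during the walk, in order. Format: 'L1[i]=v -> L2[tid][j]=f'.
vaddr = 140 = 0b010001100
Split: l1_idx=2, l2_idx=0, offset=12

Answer: L1[2]=1 -> L2[1][0]=50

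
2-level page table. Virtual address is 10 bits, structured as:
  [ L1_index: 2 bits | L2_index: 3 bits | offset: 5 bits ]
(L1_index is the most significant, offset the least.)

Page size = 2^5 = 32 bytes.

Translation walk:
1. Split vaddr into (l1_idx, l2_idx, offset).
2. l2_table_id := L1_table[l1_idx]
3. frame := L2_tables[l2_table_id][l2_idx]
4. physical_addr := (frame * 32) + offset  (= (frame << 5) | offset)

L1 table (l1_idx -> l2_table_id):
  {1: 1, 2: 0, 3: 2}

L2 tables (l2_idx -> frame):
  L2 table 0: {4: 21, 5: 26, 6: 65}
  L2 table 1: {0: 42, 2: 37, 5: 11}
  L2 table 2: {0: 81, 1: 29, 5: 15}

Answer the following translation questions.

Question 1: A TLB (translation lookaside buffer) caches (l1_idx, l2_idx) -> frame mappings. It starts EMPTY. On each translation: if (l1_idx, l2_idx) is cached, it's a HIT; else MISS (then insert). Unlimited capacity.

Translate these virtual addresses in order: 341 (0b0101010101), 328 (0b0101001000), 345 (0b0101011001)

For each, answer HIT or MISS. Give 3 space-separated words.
vaddr=341: (1,2) not in TLB -> MISS, insert
vaddr=328: (1,2) in TLB -> HIT
vaddr=345: (1,2) in TLB -> HIT

Answer: MISS HIT HIT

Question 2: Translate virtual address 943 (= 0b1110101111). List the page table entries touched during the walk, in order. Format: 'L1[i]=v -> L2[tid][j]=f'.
Answer: L1[3]=2 -> L2[2][5]=15

Derivation:
vaddr = 943 = 0b1110101111
Split: l1_idx=3, l2_idx=5, offset=15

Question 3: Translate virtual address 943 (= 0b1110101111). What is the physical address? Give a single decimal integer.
vaddr = 943 = 0b1110101111
Split: l1_idx=3, l2_idx=5, offset=15
L1[3] = 2
L2[2][5] = 15
paddr = 15 * 32 + 15 = 495

Answer: 495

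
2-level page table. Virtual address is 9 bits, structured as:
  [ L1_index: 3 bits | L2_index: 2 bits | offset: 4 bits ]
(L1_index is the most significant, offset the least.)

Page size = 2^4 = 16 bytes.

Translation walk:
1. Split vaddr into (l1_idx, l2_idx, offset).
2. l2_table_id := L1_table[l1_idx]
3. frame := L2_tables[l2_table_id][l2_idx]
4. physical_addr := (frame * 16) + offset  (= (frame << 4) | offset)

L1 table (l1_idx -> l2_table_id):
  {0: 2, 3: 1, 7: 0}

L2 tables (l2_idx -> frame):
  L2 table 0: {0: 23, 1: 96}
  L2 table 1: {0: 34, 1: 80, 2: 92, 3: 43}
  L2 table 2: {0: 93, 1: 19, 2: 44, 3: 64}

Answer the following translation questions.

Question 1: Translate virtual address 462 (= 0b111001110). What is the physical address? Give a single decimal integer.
vaddr = 462 = 0b111001110
Split: l1_idx=7, l2_idx=0, offset=14
L1[7] = 0
L2[0][0] = 23
paddr = 23 * 16 + 14 = 382

Answer: 382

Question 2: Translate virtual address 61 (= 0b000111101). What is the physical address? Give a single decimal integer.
vaddr = 61 = 0b000111101
Split: l1_idx=0, l2_idx=3, offset=13
L1[0] = 2
L2[2][3] = 64
paddr = 64 * 16 + 13 = 1037

Answer: 1037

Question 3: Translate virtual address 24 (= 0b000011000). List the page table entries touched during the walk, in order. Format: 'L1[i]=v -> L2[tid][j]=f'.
Answer: L1[0]=2 -> L2[2][1]=19

Derivation:
vaddr = 24 = 0b000011000
Split: l1_idx=0, l2_idx=1, offset=8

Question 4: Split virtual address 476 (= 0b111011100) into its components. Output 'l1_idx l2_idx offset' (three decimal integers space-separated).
vaddr = 476 = 0b111011100
  top 3 bits -> l1_idx = 7
  next 2 bits -> l2_idx = 1
  bottom 4 bits -> offset = 12

Answer: 7 1 12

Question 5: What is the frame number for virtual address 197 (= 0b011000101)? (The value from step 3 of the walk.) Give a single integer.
Answer: 34

Derivation:
vaddr = 197: l1_idx=3, l2_idx=0
L1[3] = 1; L2[1][0] = 34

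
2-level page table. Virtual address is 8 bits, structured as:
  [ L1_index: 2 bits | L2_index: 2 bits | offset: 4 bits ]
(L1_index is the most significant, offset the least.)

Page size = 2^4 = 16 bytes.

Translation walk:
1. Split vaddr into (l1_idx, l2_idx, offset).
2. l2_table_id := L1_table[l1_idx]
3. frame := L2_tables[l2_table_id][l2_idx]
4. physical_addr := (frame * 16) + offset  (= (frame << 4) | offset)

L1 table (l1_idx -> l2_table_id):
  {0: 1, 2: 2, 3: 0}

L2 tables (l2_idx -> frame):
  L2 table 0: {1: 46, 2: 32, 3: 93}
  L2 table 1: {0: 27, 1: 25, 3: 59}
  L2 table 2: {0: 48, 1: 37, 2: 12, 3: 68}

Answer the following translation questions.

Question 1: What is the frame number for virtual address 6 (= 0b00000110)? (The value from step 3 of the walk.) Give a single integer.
vaddr = 6: l1_idx=0, l2_idx=0
L1[0] = 1; L2[1][0] = 27

Answer: 27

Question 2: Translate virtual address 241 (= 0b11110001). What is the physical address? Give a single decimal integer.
Answer: 1489

Derivation:
vaddr = 241 = 0b11110001
Split: l1_idx=3, l2_idx=3, offset=1
L1[3] = 0
L2[0][3] = 93
paddr = 93 * 16 + 1 = 1489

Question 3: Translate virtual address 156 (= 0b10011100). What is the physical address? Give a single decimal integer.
Answer: 604

Derivation:
vaddr = 156 = 0b10011100
Split: l1_idx=2, l2_idx=1, offset=12
L1[2] = 2
L2[2][1] = 37
paddr = 37 * 16 + 12 = 604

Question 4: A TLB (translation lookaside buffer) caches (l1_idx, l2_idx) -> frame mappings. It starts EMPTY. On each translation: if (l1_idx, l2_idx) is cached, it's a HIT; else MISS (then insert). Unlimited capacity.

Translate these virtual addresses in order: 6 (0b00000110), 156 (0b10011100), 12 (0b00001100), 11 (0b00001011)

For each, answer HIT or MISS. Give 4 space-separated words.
Answer: MISS MISS HIT HIT

Derivation:
vaddr=6: (0,0) not in TLB -> MISS, insert
vaddr=156: (2,1) not in TLB -> MISS, insert
vaddr=12: (0,0) in TLB -> HIT
vaddr=11: (0,0) in TLB -> HIT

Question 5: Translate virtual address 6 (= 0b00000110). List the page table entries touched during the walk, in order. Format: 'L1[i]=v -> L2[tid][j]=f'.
Answer: L1[0]=1 -> L2[1][0]=27

Derivation:
vaddr = 6 = 0b00000110
Split: l1_idx=0, l2_idx=0, offset=6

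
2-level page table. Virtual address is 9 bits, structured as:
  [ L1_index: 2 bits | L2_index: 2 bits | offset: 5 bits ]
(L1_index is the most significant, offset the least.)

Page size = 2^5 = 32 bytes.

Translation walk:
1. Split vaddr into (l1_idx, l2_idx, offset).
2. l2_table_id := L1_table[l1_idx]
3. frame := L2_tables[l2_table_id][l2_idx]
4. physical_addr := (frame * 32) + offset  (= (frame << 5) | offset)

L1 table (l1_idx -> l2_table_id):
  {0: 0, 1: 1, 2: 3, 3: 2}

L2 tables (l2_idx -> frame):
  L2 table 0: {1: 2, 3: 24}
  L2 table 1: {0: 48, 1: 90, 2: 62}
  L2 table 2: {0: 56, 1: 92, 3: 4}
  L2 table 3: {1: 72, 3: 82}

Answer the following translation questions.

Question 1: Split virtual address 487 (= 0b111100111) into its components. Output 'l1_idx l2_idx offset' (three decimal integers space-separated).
vaddr = 487 = 0b111100111
  top 2 bits -> l1_idx = 3
  next 2 bits -> l2_idx = 3
  bottom 5 bits -> offset = 7

Answer: 3 3 7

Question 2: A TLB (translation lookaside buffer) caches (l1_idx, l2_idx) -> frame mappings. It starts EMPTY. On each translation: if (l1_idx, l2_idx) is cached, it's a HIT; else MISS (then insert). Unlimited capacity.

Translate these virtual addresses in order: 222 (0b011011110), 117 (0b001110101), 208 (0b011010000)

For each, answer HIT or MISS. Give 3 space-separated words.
vaddr=222: (1,2) not in TLB -> MISS, insert
vaddr=117: (0,3) not in TLB -> MISS, insert
vaddr=208: (1,2) in TLB -> HIT

Answer: MISS MISS HIT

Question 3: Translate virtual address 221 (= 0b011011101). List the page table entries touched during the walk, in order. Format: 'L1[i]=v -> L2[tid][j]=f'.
Answer: L1[1]=1 -> L2[1][2]=62

Derivation:
vaddr = 221 = 0b011011101
Split: l1_idx=1, l2_idx=2, offset=29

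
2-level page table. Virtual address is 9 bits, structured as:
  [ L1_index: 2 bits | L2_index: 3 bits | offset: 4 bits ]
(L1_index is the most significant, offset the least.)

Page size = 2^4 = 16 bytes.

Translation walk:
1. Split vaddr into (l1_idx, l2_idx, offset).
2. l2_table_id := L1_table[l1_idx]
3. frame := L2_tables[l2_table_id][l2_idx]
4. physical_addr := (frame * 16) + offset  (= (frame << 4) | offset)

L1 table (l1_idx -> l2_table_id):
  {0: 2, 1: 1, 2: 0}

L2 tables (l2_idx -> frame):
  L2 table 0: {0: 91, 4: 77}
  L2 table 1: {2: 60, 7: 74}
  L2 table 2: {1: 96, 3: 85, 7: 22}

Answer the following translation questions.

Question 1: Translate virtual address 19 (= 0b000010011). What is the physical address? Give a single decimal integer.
vaddr = 19 = 0b000010011
Split: l1_idx=0, l2_idx=1, offset=3
L1[0] = 2
L2[2][1] = 96
paddr = 96 * 16 + 3 = 1539

Answer: 1539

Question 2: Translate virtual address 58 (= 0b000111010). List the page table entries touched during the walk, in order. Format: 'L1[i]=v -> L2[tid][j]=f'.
Answer: L1[0]=2 -> L2[2][3]=85

Derivation:
vaddr = 58 = 0b000111010
Split: l1_idx=0, l2_idx=3, offset=10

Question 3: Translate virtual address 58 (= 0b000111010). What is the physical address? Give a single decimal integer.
vaddr = 58 = 0b000111010
Split: l1_idx=0, l2_idx=3, offset=10
L1[0] = 2
L2[2][3] = 85
paddr = 85 * 16 + 10 = 1370

Answer: 1370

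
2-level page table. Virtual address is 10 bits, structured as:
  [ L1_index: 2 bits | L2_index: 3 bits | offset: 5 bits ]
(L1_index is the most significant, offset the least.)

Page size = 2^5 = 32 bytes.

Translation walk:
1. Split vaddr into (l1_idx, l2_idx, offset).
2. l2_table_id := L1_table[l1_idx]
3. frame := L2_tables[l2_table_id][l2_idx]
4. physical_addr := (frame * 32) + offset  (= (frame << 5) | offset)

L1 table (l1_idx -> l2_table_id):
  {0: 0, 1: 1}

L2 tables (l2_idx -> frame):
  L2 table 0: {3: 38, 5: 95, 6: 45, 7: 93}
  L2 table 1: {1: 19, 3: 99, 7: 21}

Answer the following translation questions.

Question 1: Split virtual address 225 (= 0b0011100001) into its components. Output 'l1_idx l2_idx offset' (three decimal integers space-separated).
Answer: 0 7 1

Derivation:
vaddr = 225 = 0b0011100001
  top 2 bits -> l1_idx = 0
  next 3 bits -> l2_idx = 7
  bottom 5 bits -> offset = 1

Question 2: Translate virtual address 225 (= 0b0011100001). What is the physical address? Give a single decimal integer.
vaddr = 225 = 0b0011100001
Split: l1_idx=0, l2_idx=7, offset=1
L1[0] = 0
L2[0][7] = 93
paddr = 93 * 32 + 1 = 2977

Answer: 2977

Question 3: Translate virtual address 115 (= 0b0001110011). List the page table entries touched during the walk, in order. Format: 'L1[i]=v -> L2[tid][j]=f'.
vaddr = 115 = 0b0001110011
Split: l1_idx=0, l2_idx=3, offset=19

Answer: L1[0]=0 -> L2[0][3]=38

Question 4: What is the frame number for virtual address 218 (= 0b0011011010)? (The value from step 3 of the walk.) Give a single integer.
vaddr = 218: l1_idx=0, l2_idx=6
L1[0] = 0; L2[0][6] = 45

Answer: 45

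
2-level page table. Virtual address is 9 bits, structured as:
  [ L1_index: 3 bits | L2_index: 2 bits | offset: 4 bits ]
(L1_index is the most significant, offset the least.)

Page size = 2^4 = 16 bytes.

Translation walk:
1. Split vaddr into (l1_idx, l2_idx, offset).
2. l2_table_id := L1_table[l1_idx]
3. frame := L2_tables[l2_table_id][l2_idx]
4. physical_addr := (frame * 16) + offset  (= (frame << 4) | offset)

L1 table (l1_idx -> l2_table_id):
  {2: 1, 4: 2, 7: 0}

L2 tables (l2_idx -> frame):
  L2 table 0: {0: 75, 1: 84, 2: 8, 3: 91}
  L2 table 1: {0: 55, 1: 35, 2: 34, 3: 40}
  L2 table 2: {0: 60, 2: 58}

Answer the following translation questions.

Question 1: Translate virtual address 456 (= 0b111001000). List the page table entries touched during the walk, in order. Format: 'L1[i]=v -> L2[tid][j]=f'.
vaddr = 456 = 0b111001000
Split: l1_idx=7, l2_idx=0, offset=8

Answer: L1[7]=0 -> L2[0][0]=75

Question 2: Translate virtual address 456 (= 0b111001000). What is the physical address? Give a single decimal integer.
Answer: 1208

Derivation:
vaddr = 456 = 0b111001000
Split: l1_idx=7, l2_idx=0, offset=8
L1[7] = 0
L2[0][0] = 75
paddr = 75 * 16 + 8 = 1208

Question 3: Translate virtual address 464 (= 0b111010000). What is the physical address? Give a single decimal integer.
Answer: 1344

Derivation:
vaddr = 464 = 0b111010000
Split: l1_idx=7, l2_idx=1, offset=0
L1[7] = 0
L2[0][1] = 84
paddr = 84 * 16 + 0 = 1344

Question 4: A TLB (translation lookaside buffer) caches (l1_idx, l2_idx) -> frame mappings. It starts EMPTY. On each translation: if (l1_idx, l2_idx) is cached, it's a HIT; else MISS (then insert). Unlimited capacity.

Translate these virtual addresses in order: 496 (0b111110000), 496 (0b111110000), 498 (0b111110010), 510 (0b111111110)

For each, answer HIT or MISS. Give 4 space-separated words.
vaddr=496: (7,3) not in TLB -> MISS, insert
vaddr=496: (7,3) in TLB -> HIT
vaddr=498: (7,3) in TLB -> HIT
vaddr=510: (7,3) in TLB -> HIT

Answer: MISS HIT HIT HIT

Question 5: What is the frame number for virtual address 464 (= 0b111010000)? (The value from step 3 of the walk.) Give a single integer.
Answer: 84

Derivation:
vaddr = 464: l1_idx=7, l2_idx=1
L1[7] = 0; L2[0][1] = 84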